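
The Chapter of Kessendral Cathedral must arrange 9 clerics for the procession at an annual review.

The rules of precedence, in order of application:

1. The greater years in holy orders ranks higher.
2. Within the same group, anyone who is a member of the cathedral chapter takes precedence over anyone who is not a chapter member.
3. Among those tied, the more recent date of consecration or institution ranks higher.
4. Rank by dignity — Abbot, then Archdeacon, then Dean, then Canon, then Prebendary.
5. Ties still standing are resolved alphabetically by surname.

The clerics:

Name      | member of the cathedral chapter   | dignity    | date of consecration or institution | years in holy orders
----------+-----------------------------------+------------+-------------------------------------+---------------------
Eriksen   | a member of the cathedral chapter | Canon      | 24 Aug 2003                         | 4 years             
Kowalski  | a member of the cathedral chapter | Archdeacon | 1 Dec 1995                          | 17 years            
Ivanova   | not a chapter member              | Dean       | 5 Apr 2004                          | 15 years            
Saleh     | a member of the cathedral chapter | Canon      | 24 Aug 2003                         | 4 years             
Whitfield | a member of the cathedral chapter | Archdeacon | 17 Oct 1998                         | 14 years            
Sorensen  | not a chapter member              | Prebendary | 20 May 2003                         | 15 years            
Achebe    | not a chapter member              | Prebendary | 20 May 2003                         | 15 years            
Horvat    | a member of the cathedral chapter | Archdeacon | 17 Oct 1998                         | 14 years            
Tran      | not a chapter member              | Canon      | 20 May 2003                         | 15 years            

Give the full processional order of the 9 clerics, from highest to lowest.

Kowalski, Ivanova, Tran, Achebe, Sorensen, Horvat, Whitfield, Eriksen, Saleh

By years in holy orders (higher first): Kowalski (17 years); then Ivanova, Tran, Achebe and Sorensen (each 15 years); then Horvat and Whitfield (both 14 years); then Eriksen and Saleh (both 4 years).
Ivanova, Tran, Achebe and Sorensen are each not a chapter member, so the next rule applies.
Among Ivanova, Tran, Achebe and Sorensen, by date of consecration or institution (later first): Ivanova (5 Apr 2004) before Tran, Achebe and Sorensen (20 May 2003).
Among Tran, Achebe and Sorensen, by dignity: Tran (Canon) before Achebe and Sorensen (Prebendary).
Among Achebe and Sorensen, alphabetically by surname: Achebe before Sorensen.
Horvat and Whitfield are each a member of the cathedral chapter, so the next rule applies.
Horvat and Whitfield both have date of consecration or institution 17 Oct 1998, so the next rule applies.
Horvat and Whitfield are each Archdeacon, so the next rule applies.
Among Horvat and Whitfield, alphabetically by surname: Horvat before Whitfield.
Eriksen and Saleh are each a member of the cathedral chapter, so the next rule applies.
Eriksen and Saleh both have date of consecration or institution 24 Aug 2003, so the next rule applies.
Eriksen and Saleh are each Canon, so the next rule applies.
Among Eriksen and Saleh, alphabetically by surname: Eriksen before Saleh.
Full order: Kowalski, Ivanova, Tran, Achebe, Sorensen, Horvat, Whitfield, Eriksen, Saleh.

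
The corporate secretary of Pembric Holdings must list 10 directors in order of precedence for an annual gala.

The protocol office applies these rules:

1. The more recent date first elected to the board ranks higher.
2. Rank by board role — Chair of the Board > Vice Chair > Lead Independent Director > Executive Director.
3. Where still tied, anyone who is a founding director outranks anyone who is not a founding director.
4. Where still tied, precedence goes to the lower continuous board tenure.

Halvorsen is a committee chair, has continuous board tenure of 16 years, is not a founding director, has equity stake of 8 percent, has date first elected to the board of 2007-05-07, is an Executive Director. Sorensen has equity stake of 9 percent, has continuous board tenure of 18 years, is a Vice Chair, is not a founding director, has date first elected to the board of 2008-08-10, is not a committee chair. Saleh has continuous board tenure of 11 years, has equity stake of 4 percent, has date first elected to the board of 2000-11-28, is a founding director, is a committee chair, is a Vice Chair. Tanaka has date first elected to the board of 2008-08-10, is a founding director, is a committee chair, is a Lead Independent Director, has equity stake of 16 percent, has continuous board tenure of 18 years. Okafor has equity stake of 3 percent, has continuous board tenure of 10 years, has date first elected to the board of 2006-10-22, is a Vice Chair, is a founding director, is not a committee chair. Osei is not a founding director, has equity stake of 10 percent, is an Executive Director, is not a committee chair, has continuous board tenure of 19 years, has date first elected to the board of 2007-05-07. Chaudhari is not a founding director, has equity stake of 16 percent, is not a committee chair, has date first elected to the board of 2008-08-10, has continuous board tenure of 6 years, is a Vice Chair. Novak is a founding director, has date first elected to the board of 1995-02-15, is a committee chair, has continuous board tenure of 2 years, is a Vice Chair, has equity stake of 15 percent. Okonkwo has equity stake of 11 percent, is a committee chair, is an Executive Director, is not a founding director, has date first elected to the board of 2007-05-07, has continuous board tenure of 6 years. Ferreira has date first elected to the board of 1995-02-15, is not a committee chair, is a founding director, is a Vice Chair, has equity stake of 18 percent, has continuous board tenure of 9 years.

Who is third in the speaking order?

Tanaka

By date first elected to the board (later first): Chaudhari, Sorensen and Tanaka (each 2008-08-10); then Okonkwo, Halvorsen and Osei (each 2007-05-07); then Okafor (2006-10-22); then Saleh (2000-11-28); then Novak and Ferreira (both 1995-02-15).
Among Chaudhari, Sorensen and Tanaka, by board role: Chaudhari and Sorensen (Vice Chair) before Tanaka (Lead Independent Director).
Chaudhari and Sorensen are each not a founding director, so the next rule applies.
Among Chaudhari and Sorensen, by continuous board tenure (lower first): Chaudhari (6 years) before Sorensen (18 years).
Okonkwo, Halvorsen and Osei are each Executive Director, so the next rule applies.
Okonkwo, Halvorsen and Osei are each not a founding director, so the next rule applies.
Among Okonkwo, Halvorsen and Osei, by continuous board tenure (lower first): Okonkwo (6 years) before Halvorsen (16 years) before Osei (19 years).
Novak and Ferreira are each Vice Chair, so the next rule applies.
Novak and Ferreira are each a founding director, so the next rule applies.
Among Novak and Ferreira, by continuous board tenure (lower first): Novak (2 years) before Ferreira (9 years).
Order: Chaudhari, Sorensen, Tanaka, Okonkwo, Halvorsen, Osei, Okafor, Saleh, Novak, Ferreira.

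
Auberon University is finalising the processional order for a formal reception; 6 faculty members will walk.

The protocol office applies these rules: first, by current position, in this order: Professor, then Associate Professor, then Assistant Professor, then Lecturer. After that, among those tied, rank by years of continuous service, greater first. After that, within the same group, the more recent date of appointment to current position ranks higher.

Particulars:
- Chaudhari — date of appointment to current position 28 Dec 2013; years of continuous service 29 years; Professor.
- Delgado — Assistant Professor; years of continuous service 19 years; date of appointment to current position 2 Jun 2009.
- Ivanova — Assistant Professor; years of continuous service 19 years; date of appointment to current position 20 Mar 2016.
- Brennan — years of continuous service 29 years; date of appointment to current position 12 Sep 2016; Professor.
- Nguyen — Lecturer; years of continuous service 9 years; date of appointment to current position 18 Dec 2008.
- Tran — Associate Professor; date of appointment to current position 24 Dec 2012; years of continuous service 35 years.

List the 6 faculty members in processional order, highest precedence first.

Brennan, Chaudhari, Tran, Ivanova, Delgado, Nguyen

By current position: Brennan and Chaudhari (Professor); then Tran (Associate Professor); then Ivanova and Delgado (Assistant Professor); then Nguyen (Lecturer).
Brennan and Chaudhari both have years of continuous service 29 years, so the next rule applies.
Among Brennan and Chaudhari, by date of appointment to current position (later first): Brennan (12 Sep 2016) before Chaudhari (28 Dec 2013).
Ivanova and Delgado both have years of continuous service 19 years, so the next rule applies.
Among Ivanova and Delgado, by date of appointment to current position (later first): Ivanova (20 Mar 2016) before Delgado (2 Jun 2009).
Full order: Brennan, Chaudhari, Tran, Ivanova, Delgado, Nguyen.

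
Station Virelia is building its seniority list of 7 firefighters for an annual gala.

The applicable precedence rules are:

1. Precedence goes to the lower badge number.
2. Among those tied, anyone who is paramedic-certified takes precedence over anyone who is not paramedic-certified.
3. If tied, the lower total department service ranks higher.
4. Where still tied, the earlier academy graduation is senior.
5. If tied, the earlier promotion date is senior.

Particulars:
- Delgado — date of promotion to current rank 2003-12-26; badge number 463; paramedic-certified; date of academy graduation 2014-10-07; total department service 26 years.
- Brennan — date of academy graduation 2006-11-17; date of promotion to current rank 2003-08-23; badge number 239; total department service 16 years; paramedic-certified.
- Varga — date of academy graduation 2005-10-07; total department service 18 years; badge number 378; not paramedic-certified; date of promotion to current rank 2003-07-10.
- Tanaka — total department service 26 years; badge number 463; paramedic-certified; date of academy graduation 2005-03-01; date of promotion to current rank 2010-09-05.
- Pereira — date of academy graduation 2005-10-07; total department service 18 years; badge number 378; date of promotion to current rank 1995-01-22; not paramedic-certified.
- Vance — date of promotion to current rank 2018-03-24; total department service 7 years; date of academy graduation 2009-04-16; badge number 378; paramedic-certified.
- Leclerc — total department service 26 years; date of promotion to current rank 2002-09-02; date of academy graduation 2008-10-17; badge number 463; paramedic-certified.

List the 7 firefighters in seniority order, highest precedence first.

Brennan, Vance, Pereira, Varga, Tanaka, Leclerc, Delgado

By badge number (lower first): Brennan (239); then Vance, Pereira and Varga (each 378); then Tanaka, Leclerc and Delgado (each 463).
Among Vance, Pereira and Varga, paramedic-certified before not paramedic-certified: Vance (paramedic-certified) before Pereira and Varga (not paramedic-certified).
Pereira and Varga both have total department service 18 years, so the next rule applies.
Pereira and Varga both have date of academy graduation 2005-10-07, so the next rule applies.
Among Pereira and Varga, by date of promotion to current rank (earlier first): Pereira (1995-01-22) before Varga (2003-07-10).
Tanaka, Leclerc and Delgado are each paramedic-certified, so the next rule applies.
Tanaka, Leclerc and Delgado all have total department service 26 years, so the next rule applies.
Among Tanaka, Leclerc and Delgado, by date of academy graduation (earlier first): Tanaka (2005-03-01) before Leclerc (2008-10-17) before Delgado (2014-10-07).
Full order: Brennan, Vance, Pereira, Varga, Tanaka, Leclerc, Delgado.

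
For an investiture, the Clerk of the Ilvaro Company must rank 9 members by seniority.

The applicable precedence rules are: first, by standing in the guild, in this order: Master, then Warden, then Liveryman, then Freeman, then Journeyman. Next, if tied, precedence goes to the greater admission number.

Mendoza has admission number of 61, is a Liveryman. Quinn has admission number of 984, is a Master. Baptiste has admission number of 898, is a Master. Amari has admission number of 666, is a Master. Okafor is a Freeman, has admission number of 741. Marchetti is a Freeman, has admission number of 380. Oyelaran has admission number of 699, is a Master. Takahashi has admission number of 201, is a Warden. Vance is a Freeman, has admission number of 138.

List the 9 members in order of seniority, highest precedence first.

By standing in the guild: Quinn, Baptiste, Oyelaran and Amari (Master); then Takahashi (Warden); then Mendoza (Liveryman); then Okafor, Marchetti and Vance (Freeman).
Among Quinn, Baptiste, Oyelaran and Amari, by admission number (higher first): Quinn (984) before Baptiste (898) before Oyelaran (699) before Amari (666).
Among Okafor, Marchetti and Vance, by admission number (higher first): Okafor (741) before Marchetti (380) before Vance (138).
Full order: Quinn, Baptiste, Oyelaran, Amari, Takahashi, Mendoza, Okafor, Marchetti, Vance.

Quinn, Baptiste, Oyelaran, Amari, Takahashi, Mendoza, Okafor, Marchetti, Vance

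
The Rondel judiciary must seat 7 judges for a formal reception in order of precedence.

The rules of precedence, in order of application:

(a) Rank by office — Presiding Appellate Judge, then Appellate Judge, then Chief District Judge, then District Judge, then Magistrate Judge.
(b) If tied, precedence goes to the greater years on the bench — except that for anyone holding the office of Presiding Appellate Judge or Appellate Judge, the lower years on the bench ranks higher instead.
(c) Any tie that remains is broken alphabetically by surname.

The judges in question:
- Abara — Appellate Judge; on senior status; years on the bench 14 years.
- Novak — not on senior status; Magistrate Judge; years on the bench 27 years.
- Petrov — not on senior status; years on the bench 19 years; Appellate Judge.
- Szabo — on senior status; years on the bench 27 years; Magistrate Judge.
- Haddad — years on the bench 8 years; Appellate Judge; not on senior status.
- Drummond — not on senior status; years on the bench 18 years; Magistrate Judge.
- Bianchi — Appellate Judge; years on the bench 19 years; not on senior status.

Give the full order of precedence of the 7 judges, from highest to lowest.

Haddad, Abara, Bianchi, Petrov, Novak, Szabo, Drummond

By office: Haddad, Abara, Bianchi and Petrov (Appellate Judge); then Novak, Szabo and Drummond (Magistrate Judge).
Among Haddad, Abara, Bianchi and Petrov, by years on the bench (lower first) (reversed rule for this group): Haddad (8 years) before Abara (14 years) before Bianchi and Petrov (19 years).
Among Bianchi and Petrov, alphabetically by surname: Bianchi before Petrov.
Among Novak, Szabo and Drummond, by years on the bench (higher first): Novak and Szabo (27 years) before Drummond (18 years).
Among Novak and Szabo, alphabetically by surname: Novak before Szabo.
Full order: Haddad, Abara, Bianchi, Petrov, Novak, Szabo, Drummond.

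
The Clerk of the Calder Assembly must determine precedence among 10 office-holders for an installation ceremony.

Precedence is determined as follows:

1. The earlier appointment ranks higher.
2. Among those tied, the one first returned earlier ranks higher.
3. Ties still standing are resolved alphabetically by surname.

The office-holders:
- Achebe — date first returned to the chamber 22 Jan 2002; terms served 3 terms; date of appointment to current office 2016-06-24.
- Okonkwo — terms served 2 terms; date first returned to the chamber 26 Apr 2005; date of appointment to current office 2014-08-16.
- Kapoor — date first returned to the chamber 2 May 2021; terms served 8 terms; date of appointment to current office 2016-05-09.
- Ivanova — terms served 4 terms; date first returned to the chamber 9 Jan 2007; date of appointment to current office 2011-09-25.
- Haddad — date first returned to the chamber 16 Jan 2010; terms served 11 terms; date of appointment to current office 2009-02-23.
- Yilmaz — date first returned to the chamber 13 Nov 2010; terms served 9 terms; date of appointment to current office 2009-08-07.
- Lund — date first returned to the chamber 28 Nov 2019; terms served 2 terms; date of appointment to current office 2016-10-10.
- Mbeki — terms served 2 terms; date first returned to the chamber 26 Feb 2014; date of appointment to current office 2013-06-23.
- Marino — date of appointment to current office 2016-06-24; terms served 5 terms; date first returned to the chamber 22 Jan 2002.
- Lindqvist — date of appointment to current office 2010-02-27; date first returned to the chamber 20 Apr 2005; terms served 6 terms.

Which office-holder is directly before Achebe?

Kapoor

By date of appointment to current office (earlier first): Haddad (2009-02-23); then Yilmaz (2009-08-07); then Lindqvist (2010-02-27); then Ivanova (2011-09-25); then Mbeki (2013-06-23); then Okonkwo (2014-08-16); then Kapoor (2016-05-09); then Achebe and Marino (both 2016-06-24); then Lund (2016-10-10).
Achebe and Marino both have date first returned to the chamber 22 Jan 2002, so the next rule applies.
Among Achebe and Marino, alphabetically by surname: Achebe before Marino.
Order: Haddad, Yilmaz, Lindqvist, Ivanova, Mbeki, Okonkwo, Kapoor, Achebe, Marino, Lund.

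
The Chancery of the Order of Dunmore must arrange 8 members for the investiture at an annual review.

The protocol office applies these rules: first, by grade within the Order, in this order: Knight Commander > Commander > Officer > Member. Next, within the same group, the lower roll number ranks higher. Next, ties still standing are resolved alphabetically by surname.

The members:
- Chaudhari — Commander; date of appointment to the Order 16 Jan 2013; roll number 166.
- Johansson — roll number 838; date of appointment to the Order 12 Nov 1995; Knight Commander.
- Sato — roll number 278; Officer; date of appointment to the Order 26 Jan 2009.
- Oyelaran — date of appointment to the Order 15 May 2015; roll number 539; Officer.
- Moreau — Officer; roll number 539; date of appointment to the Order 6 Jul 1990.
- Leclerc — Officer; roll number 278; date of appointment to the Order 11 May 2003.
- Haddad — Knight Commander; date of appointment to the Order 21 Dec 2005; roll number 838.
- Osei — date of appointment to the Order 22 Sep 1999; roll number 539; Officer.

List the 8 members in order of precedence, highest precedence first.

Haddad, Johansson, Chaudhari, Leclerc, Sato, Moreau, Osei, Oyelaran

By grade within the Order: Haddad and Johansson (Knight Commander); then Chaudhari (Commander); then Leclerc, Sato, Moreau, Osei and Oyelaran (Officer).
Haddad and Johansson both have roll number 838, so the next rule applies.
Among Haddad and Johansson, alphabetically by surname: Haddad before Johansson.
Among Leclerc, Sato, Moreau, Osei and Oyelaran, by roll number (lower first): Leclerc and Sato (278) before Moreau, Osei and Oyelaran (539).
Among Leclerc and Sato, alphabetically by surname: Leclerc before Sato.
Among Moreau, Osei and Oyelaran, alphabetically by surname: Moreau before Osei before Oyelaran.
Full order: Haddad, Johansson, Chaudhari, Leclerc, Sato, Moreau, Osei, Oyelaran.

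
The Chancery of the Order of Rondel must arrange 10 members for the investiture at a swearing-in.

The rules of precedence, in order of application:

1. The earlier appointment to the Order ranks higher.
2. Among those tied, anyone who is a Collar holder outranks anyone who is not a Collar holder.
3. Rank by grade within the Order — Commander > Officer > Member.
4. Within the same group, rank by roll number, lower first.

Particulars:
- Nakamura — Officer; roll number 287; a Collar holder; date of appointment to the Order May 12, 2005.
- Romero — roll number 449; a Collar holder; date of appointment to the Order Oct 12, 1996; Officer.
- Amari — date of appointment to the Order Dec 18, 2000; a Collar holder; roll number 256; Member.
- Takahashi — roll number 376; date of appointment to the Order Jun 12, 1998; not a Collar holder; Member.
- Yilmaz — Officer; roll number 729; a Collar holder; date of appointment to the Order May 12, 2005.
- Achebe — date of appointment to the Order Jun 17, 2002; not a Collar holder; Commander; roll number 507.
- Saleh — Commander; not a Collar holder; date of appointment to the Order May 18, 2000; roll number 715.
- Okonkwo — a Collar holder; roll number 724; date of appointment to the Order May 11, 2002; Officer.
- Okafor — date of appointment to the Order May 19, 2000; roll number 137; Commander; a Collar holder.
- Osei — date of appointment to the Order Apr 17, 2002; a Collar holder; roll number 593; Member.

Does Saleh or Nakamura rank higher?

Saleh

By date of appointment to the Order (earlier first): Romero (Oct 12, 1996); then Takahashi (Jun 12, 1998); then Saleh (May 18, 2000); then Okafor (May 19, 2000); then Amari (Dec 18, 2000); then Osei (Apr 17, 2002); then Okonkwo (May 11, 2002); then Achebe (Jun 17, 2002); then Nakamura and Yilmaz (both May 12, 2005).
Nakamura and Yilmaz are each a Collar holder, so the next rule applies.
Nakamura and Yilmaz are each Officer, so the next rule applies.
Among Nakamura and Yilmaz, by roll number (lower first): Nakamura (287) before Yilmaz (729).
So Saleh takes precedence.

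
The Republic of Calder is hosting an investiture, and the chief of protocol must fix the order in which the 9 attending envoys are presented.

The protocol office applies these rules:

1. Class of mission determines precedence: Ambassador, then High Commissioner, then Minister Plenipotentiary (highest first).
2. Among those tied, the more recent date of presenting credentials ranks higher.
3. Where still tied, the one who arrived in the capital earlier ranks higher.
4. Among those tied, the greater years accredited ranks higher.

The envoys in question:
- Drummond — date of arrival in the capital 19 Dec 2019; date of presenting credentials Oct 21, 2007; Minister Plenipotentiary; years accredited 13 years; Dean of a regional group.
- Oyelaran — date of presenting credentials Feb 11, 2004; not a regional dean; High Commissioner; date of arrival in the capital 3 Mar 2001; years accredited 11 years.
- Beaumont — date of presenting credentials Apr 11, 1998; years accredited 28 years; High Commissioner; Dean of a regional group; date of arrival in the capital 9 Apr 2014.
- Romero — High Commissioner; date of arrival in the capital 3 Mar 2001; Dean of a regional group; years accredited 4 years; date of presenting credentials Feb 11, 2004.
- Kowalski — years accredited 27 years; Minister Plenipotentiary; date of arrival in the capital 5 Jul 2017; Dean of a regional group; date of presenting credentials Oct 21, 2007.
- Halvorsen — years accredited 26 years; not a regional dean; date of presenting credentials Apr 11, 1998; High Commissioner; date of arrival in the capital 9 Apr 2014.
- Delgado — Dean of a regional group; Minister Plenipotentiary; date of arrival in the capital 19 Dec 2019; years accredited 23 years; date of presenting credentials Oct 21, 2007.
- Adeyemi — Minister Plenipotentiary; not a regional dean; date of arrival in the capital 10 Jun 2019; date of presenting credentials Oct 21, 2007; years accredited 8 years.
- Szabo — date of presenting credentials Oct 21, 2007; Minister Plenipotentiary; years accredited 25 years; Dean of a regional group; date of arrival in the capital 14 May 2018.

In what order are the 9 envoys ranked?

By class of mission: Oyelaran, Romero, Beaumont and Halvorsen (High Commissioner); then Kowalski, Szabo, Adeyemi, Delgado and Drummond (Minister Plenipotentiary).
Among Oyelaran, Romero, Beaumont and Halvorsen, by date of presenting credentials (later first): Oyelaran and Romero (Feb 11, 2004) before Beaumont and Halvorsen (Apr 11, 1998).
Oyelaran and Romero both have date of arrival in the capital 3 Mar 2001, so the next rule applies.
Among Oyelaran and Romero, by years accredited (higher first): Oyelaran (11 years) before Romero (4 years).
Beaumont and Halvorsen both have date of arrival in the capital 9 Apr 2014, so the next rule applies.
Among Beaumont and Halvorsen, by years accredited (higher first): Beaumont (28 years) before Halvorsen (26 years).
Kowalski, Szabo, Adeyemi, Delgado and Drummond all have date of presenting credentials Oct 21, 2007, so the next rule applies.
Among Kowalski, Szabo, Adeyemi, Delgado and Drummond, by date of arrival in the capital (earlier first): Kowalski (5 Jul 2017) before Szabo (14 May 2018) before Adeyemi (10 Jun 2019) before Delgado and Drummond (19 Dec 2019).
Among Delgado and Drummond, by years accredited (higher first): Delgado (23 years) before Drummond (13 years).
Full order: Oyelaran, Romero, Beaumont, Halvorsen, Kowalski, Szabo, Adeyemi, Delgado, Drummond.

Oyelaran, Romero, Beaumont, Halvorsen, Kowalski, Szabo, Adeyemi, Delgado, Drummond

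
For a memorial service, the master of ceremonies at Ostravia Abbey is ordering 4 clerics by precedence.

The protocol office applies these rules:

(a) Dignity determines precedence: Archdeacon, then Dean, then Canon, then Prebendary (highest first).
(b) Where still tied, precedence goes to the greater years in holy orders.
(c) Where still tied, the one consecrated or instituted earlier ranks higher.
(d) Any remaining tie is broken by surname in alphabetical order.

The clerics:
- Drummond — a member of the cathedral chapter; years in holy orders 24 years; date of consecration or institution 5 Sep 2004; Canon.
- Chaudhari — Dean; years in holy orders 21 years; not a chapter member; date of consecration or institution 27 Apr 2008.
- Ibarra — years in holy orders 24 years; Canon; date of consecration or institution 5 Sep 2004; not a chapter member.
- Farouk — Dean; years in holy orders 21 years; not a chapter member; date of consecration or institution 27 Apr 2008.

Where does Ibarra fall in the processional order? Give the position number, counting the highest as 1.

By dignity: Chaudhari and Farouk (Dean); then Drummond and Ibarra (Canon).
Chaudhari and Farouk both have years in holy orders 21 years, so the next rule applies.
Chaudhari and Farouk both have date of consecration or institution 27 Apr 2008, so the next rule applies.
Among Chaudhari and Farouk, alphabetically by surname: Chaudhari before Farouk.
Drummond and Ibarra both have years in holy orders 24 years, so the next rule applies.
Drummond and Ibarra both have date of consecration or institution 5 Sep 2004, so the next rule applies.
Among Drummond and Ibarra, alphabetically by surname: Drummond before Ibarra.
Order: Chaudhari, Farouk, Drummond, Ibarra. So position 4.

4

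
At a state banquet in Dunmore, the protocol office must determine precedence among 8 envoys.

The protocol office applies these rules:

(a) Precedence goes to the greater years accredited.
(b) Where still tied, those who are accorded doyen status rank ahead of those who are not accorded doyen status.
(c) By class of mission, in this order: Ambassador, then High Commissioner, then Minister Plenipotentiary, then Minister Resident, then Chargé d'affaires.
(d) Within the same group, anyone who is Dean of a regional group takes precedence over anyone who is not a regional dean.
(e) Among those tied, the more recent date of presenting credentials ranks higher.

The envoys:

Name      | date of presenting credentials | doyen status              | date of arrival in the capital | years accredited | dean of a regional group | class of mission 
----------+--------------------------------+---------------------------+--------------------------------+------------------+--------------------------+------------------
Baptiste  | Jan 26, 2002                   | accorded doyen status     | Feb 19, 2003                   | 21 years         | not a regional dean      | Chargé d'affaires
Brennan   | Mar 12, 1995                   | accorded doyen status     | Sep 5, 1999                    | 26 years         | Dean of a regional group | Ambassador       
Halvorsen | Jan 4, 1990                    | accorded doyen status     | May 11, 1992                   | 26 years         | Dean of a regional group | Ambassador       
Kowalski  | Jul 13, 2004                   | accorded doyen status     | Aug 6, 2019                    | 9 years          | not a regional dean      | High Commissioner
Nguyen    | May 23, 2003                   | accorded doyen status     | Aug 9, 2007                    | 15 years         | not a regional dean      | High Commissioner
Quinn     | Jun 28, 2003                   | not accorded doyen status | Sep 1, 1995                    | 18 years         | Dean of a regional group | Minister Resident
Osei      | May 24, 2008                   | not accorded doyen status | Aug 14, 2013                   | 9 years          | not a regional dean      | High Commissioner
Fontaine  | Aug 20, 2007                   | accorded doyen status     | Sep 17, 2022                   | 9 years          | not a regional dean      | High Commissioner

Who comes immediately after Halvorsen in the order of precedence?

By years accredited (higher first): Brennan and Halvorsen (both 26 years); then Baptiste (21 years); then Quinn (18 years); then Nguyen (15 years); then Fontaine, Kowalski and Osei (each 9 years).
Brennan and Halvorsen are each accorded doyen status, so the next rule applies.
Brennan and Halvorsen are each Ambassador, so the next rule applies.
Brennan and Halvorsen are each Dean of a regional group, so the next rule applies.
Among Brennan and Halvorsen, by date of presenting credentials (later first): Brennan (Mar 12, 1995) before Halvorsen (Jan 4, 1990).
Among Fontaine, Kowalski and Osei, accorded doyen status before not accorded doyen status: Fontaine and Kowalski (accorded doyen status) before Osei (not accorded doyen status).
Fontaine and Kowalski are each High Commissioner, so the next rule applies.
Fontaine and Kowalski are each not a regional dean, so the next rule applies.
Among Fontaine and Kowalski, by date of presenting credentials (later first): Fontaine (Aug 20, 2007) before Kowalski (Jul 13, 2004).
Order: Brennan, Halvorsen, Baptiste, Quinn, Nguyen, Fontaine, Kowalski, Osei.

Baptiste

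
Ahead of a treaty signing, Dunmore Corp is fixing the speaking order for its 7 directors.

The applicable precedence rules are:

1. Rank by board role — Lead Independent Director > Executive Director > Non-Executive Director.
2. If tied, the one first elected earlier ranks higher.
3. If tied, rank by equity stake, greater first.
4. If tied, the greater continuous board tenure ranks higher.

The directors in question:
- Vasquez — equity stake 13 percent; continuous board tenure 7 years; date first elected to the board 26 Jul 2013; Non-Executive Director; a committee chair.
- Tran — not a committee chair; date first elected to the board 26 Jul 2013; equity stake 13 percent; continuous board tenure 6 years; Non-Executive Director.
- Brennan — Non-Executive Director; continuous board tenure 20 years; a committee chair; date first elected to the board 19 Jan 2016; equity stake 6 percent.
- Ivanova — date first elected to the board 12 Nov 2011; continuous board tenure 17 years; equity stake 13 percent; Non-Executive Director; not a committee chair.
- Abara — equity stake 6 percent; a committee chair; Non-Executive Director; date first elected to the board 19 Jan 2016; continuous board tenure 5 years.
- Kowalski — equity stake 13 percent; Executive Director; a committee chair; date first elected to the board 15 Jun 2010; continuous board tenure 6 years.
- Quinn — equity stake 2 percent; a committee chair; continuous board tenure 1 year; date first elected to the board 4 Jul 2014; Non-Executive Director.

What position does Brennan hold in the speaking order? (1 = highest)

By board role: Kowalski (Executive Director); then Ivanova, Vasquez, Tran, Quinn, Brennan and Abara (Non-Executive Director).
Among Ivanova, Vasquez, Tran, Quinn, Brennan and Abara, by date first elected to the board (earlier first): Ivanova (12 Nov 2011) before Vasquez and Tran (26 Jul 2013) before Quinn (4 Jul 2014) before Brennan and Abara (19 Jan 2016).
Vasquez and Tran both have equity stake 13 percent, so the next rule applies.
Among Vasquez and Tran, by continuous board tenure (higher first): Vasquez (7 years) before Tran (6 years).
Brennan and Abara both have equity stake 6 percent, so the next rule applies.
Among Brennan and Abara, by continuous board tenure (higher first): Brennan (20 years) before Abara (5 years).
Order: Kowalski, Ivanova, Vasquez, Tran, Quinn, Brennan, Abara. So position 6.

6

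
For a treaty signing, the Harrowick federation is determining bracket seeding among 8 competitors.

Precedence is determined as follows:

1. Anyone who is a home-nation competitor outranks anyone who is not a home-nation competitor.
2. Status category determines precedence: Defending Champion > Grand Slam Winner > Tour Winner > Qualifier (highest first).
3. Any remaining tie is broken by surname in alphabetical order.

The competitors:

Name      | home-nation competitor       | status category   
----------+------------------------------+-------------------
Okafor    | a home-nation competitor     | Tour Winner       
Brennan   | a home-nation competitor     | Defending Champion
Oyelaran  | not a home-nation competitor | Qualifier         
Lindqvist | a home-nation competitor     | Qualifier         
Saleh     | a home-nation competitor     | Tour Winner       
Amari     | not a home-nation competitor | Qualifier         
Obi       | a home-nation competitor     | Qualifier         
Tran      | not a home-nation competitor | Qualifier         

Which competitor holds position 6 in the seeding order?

By the first rule: Brennan, Okafor, Saleh, Lindqvist and Obi (each a home-nation competitor); then Amari, Oyelaran and Tran (each not a home-nation competitor).
Among Brennan, Okafor, Saleh, Lindqvist and Obi, by status category: Brennan (Defending Champion) before Okafor and Saleh (Tour Winner) before Lindqvist and Obi (Qualifier).
Among Okafor and Saleh, alphabetically by surname: Okafor before Saleh.
Among Lindqvist and Obi, alphabetically by surname: Lindqvist before Obi.
Amari, Oyelaran and Tran are each Qualifier, so the next rule applies.
Among Amari, Oyelaran and Tran, alphabetically by surname: Amari before Oyelaran before Tran.
Order: Brennan, Okafor, Saleh, Lindqvist, Obi, Amari, Oyelaran, Tran.

Amari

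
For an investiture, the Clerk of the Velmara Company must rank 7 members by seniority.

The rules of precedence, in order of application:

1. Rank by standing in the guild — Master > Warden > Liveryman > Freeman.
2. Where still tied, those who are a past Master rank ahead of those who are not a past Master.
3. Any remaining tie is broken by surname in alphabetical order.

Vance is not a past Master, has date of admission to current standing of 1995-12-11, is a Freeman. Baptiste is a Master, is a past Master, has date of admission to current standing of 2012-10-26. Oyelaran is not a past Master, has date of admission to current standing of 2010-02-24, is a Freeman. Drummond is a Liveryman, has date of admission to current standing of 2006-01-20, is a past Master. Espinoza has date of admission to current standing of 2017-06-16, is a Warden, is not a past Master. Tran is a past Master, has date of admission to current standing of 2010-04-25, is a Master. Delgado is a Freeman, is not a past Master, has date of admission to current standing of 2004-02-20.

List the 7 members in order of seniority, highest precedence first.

Baptiste, Tran, Espinoza, Drummond, Delgado, Oyelaran, Vance

By standing in the guild: Baptiste and Tran (Master); then Espinoza (Warden); then Drummond (Liveryman); then Delgado, Oyelaran and Vance (Freeman).
Baptiste and Tran are each a past Master, so the next rule applies.
Among Baptiste and Tran, alphabetically by surname: Baptiste before Tran.
Delgado, Oyelaran and Vance are each not a past Master, so the next rule applies.
Among Delgado, Oyelaran and Vance, alphabetically by surname: Delgado before Oyelaran before Vance.
Full order: Baptiste, Tran, Espinoza, Drummond, Delgado, Oyelaran, Vance.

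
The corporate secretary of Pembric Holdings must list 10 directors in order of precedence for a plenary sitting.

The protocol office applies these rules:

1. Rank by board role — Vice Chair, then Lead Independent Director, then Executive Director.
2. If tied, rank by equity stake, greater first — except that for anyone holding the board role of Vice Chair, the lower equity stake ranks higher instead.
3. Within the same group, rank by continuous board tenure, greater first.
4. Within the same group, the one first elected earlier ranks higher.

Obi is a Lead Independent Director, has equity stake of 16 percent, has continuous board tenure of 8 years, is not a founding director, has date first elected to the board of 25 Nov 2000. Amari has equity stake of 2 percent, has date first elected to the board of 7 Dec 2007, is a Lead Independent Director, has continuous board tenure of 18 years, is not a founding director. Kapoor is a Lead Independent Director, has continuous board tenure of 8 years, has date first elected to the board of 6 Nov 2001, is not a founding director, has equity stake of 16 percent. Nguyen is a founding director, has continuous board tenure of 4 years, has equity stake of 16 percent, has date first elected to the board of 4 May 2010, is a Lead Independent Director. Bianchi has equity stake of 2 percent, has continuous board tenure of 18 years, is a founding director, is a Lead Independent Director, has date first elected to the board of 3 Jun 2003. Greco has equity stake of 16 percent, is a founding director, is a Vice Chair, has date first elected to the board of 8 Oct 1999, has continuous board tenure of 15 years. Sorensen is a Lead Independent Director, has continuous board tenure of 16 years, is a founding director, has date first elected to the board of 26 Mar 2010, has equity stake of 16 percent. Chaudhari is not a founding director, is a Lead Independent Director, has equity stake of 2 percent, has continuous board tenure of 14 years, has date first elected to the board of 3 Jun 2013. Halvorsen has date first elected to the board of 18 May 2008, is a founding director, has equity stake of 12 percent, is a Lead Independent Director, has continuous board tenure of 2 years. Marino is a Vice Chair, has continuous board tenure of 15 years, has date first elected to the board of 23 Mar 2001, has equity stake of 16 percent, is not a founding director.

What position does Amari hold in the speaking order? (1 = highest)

9

By board role: Greco and Marino (Vice Chair); then Sorensen, Obi, Kapoor, Nguyen, Halvorsen, Bianchi, Amari and Chaudhari (Lead Independent Director).
Greco and Marino both have equity stake 16 percent, so the next rule applies.
Greco and Marino both have continuous board tenure 15 years, so the next rule applies.
Among Greco and Marino, by date first elected to the board (earlier first): Greco (8 Oct 1999) before Marino (23 Mar 2001).
Among Sorensen, Obi, Kapoor, Nguyen, Halvorsen, Bianchi, Amari and Chaudhari, by equity stake (higher first): Sorensen, Obi, Kapoor and Nguyen (16 percent) before Halvorsen (12 percent) before Bianchi, Amari and Chaudhari (2 percent).
Among Sorensen, Obi, Kapoor and Nguyen, by continuous board tenure (higher first): Sorensen (16 years) before Obi and Kapoor (8 years) before Nguyen (4 years).
Among Obi and Kapoor, by date first elected to the board (earlier first): Obi (25 Nov 2000) before Kapoor (6 Nov 2001).
Among Bianchi, Amari and Chaudhari, by continuous board tenure (higher first): Bianchi and Amari (18 years) before Chaudhari (14 years).
Among Bianchi and Amari, by date first elected to the board (earlier first): Bianchi (3 Jun 2003) before Amari (7 Dec 2007).
Order: Greco, Marino, Sorensen, Obi, Kapoor, Nguyen, Halvorsen, Bianchi, Amari, Chaudhari. So position 9.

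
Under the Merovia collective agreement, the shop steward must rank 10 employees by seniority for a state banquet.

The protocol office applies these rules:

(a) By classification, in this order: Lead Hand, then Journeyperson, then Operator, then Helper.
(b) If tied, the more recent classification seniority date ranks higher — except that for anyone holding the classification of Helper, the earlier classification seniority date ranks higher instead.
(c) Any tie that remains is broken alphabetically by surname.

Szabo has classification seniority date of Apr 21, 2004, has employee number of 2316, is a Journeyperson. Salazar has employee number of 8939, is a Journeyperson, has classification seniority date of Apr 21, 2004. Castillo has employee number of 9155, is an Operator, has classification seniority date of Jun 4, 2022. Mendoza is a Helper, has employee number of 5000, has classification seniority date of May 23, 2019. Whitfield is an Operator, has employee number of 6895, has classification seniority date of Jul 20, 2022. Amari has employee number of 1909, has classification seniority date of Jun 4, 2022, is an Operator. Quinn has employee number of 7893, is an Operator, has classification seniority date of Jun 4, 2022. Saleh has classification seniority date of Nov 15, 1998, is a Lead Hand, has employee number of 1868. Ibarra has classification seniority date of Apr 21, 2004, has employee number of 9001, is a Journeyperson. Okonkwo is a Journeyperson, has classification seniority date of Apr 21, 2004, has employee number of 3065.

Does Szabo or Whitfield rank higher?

Szabo

By classification: Saleh (Lead Hand); then Ibarra, Okonkwo, Salazar and Szabo (Journeyperson); then Whitfield, Amari, Castillo and Quinn (Operator); then Mendoza (Helper).
Ibarra, Okonkwo, Salazar and Szabo all have classification seniority date Apr 21, 2004, so the next rule applies.
Among Ibarra, Okonkwo, Salazar and Szabo, alphabetically by surname: Ibarra before Okonkwo before Salazar before Szabo.
Among Whitfield, Amari, Castillo and Quinn, by classification seniority date (later first): Whitfield (Jul 20, 2022) before Amari, Castillo and Quinn (Jun 4, 2022).
Among Amari, Castillo and Quinn, alphabetically by surname: Amari before Castillo before Quinn.
So Szabo takes precedence.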